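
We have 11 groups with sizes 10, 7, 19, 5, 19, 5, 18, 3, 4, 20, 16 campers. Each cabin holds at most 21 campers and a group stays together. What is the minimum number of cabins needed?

7

Total = 20 + 19 + 19 + 18 + 16 + 10 + 7 + 5 + 5 + 4 + 3 = 126 campers.
Lower bound: ⌈126/21⌉ = 6 cabins.
A packing using 7 cabins:
  cabin 1: 20 = 20
  cabin 2: 19 = 19
  cabin 3: 19 = 19
  cabin 4: 18 + 3 = 21
  cabin 5: 16 + 5 = 21
  cabin 6: 10 + 7 + 4 = 21
  cabin 7: 5 = 5
No arrangement into 6 cabins stays within capacity, so 7 is optimal.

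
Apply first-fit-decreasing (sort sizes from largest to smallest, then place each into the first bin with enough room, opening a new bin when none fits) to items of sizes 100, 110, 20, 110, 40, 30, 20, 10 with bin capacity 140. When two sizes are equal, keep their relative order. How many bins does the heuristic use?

Sorted descending: 110, 110, 100, 40, 30, 20, 20, 10.
  110 → bin 1 (new)  [load 110/140]
  110 → bin 2 (new)  [load 110/140]
  100 → bin 3 (new)  [load 100/140]
  40 → bin 3  [load 140/140]
  30 → bin 1  [load 140/140]
  20 → bin 2  [load 130/140]
  20 → bin 4 (new)  [load 20/140]
  10 → bin 2  [load 140/140]
4 bins opened.

4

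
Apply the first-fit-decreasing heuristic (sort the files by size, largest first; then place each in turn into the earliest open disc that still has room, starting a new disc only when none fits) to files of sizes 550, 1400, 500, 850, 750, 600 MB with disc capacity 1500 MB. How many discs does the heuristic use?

4

Sorted descending: 1400, 850, 750, 600, 550, 500.
  1400 → disc 1 (new)  [load 1400/1500]
  850 → disc 2 (new)  [load 850/1500]
  750 → disc 3 (new)  [load 750/1500]
  600 → disc 2  [load 1450/1500]
  550 → disc 3  [load 1300/1500]
  500 → disc 4 (new)  [load 500/1500]
4 discs opened.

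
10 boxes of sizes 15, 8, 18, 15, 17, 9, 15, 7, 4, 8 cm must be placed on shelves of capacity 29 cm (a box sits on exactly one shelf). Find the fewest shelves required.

Total = 18 + 17 + 15 + 15 + 15 + 9 + 8 + 8 + 7 + 4 = 116 cm.
Lower bound: ⌈116/29⌉ = 4 shelves.
Also, 5 boxes each exceed 29/2 cm, and no two of those can share a shelf, so at least 5 shelves are needed.
A packing using 5 shelves:
  shelf 1: 18 + 9 = 27
  shelf 2: 17 + 8 + 4 = 29
  shelf 3: 15 + 8 = 23
  shelf 4: 15 + 7 = 22
  shelf 5: 15 = 15
This matches the lower bound, so 5 is optimal.

5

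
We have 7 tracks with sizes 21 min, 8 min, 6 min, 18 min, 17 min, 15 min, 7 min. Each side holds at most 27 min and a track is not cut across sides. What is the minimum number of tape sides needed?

4

Total = 21 + 18 + 17 + 15 + 8 + 7 + 6 = 92 min.
Lower bound: ⌈92/27⌉ = 4 tape sides.
A packing using 4 tape sides:
  side 1: 21 + 6 = 27
  side 2: 18 + 8 = 26
  side 3: 17 + 7 = 24
  side 4: 15 = 15
This matches the lower bound, so 4 is optimal.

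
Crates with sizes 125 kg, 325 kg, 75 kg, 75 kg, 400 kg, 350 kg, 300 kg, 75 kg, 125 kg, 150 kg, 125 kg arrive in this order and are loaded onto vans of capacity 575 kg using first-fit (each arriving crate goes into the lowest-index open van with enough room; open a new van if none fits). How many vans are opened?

  125 → van 1 (new)  [load 125/575]
  325 → van 1  [load 450/575]
  75 → van 1  [load 525/575]
  75 → van 2 (new)  [load 75/575]
  400 → van 2  [load 475/575]
  350 → van 3 (new)  [load 350/575]
  300 → van 4 (new)  [load 300/575]
  75 → van 2  [load 550/575]
  125 → van 3  [load 475/575]
  150 → van 4  [load 450/575]
  125 → van 4  [load 575/575]
4 vans opened.

4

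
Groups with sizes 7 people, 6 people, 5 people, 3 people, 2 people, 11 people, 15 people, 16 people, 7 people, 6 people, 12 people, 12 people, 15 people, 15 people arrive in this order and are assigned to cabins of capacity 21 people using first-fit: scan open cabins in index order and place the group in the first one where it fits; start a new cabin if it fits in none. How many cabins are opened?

  7 → cabin 1 (new)  [load 7/21]
  6 → cabin 1  [load 13/21]
  5 → cabin 1  [load 18/21]
  3 → cabin 1  [load 21/21]
  2 → cabin 2 (new)  [load 2/21]
  11 → cabin 2  [load 13/21]
  15 → cabin 3 (new)  [load 15/21]
  16 → cabin 4 (new)  [load 16/21]
  7 → cabin 2  [load 20/21]
  6 → cabin 3  [load 21/21]
  12 → cabin 5 (new)  [load 12/21]
  12 → cabin 6 (new)  [load 12/21]
  15 → cabin 7 (new)  [load 15/21]
  15 → cabin 8 (new)  [load 15/21]
8 cabins opened.

8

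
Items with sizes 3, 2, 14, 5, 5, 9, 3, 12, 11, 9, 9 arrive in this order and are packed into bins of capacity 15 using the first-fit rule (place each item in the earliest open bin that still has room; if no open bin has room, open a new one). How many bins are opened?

  3 → bin 1 (new)  [load 3/15]
  2 → bin 1  [load 5/15]
  14 → bin 2 (new)  [load 14/15]
  5 → bin 1  [load 10/15]
  5 → bin 1  [load 15/15]
  9 → bin 3 (new)  [load 9/15]
  3 → bin 3  [load 12/15]
  12 → bin 4 (new)  [load 12/15]
  11 → bin 5 (new)  [load 11/15]
  9 → bin 6 (new)  [load 9/15]
  9 → bin 7 (new)  [load 9/15]
7 bins opened.

7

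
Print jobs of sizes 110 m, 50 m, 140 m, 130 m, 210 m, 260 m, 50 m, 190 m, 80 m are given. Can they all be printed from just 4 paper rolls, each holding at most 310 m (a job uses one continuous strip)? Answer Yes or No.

Total = 1220 m; ⌈1220/310⌉ = 4.
The bound of 4 does not rule out 4, but exhaustive search shows no assignment into 4 paper rolls of capacity 310 m exists — the minimum is 5.

No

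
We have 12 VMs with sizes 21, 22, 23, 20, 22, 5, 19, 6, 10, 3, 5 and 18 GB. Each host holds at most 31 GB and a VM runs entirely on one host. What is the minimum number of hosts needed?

7

Total = 23 + 22 + 22 + 21 + 20 + 19 + 18 + 10 + 6 + 5 + 5 + 3 = 174 GB.
Lower bound: ⌈174/31⌉ = 6 hosts.
Also, 7 VMs each exceed 31/2 GB, and no two of those can share a host, so at least 7 hosts are needed.
A packing using 7 hosts:
  host 1: 23 + 6 = 29
  host 2: 22 + 5 + 3 = 30
  host 3: 22 + 5 = 27
  host 4: 21 + 10 = 31
  host 5: 20 = 20
  host 6: 19 = 19
  host 7: 18 = 18
This matches the lower bound, so 7 is optimal.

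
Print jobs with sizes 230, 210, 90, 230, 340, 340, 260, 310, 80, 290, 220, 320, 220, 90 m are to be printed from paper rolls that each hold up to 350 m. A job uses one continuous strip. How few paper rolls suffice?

11

Total = 340 + 340 + 320 + 310 + 290 + 260 + 230 + 230 + 220 + 220 + 210 + 90 + 90 + 80 = 3230 m.
Lower bound: ⌈3230/350⌉ = 10 paper rolls.
Also, 11 print jobs each exceed 175 m, and no two of those can share a roll, so at least 11 paper rolls are needed.
A packing using 11 paper rolls:
  roll 1: 340 = 340
  roll 2: 340 = 340
  roll 3: 320 = 320
  roll 4: 310 = 310
  roll 5: 290 = 290
  roll 6: 260 + 90 = 350
  roll 7: 230 + 90 = 320
  roll 8: 230 + 80 = 310
  roll 9: 220 = 220
  roll 10: 220 = 220
  roll 11: 210 = 210
This matches the lower bound, so 11 is optimal.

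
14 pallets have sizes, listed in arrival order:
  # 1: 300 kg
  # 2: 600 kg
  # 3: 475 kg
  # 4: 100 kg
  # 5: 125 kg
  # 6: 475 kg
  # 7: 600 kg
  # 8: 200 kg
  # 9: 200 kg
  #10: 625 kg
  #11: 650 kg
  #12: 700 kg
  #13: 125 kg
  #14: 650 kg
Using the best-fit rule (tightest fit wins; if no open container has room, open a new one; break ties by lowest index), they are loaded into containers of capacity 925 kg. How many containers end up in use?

8

  300 → container 1 (new)  [load 300/925]
  600 → container 1  [load 900/925]
  475 → container 2 (new)  [load 475/925]
  100 → container 2  [load 575/925]
  125 → container 2  [load 700/925]
  475 → container 3 (new)  [load 475/925]
  600 → container 4 (new)  [load 600/925]
  200 → container 2  [load 900/925]
  200 → container 4  [load 800/925]
  625 → container 5 (new)  [load 625/925]
  650 → container 6 (new)  [load 650/925]
  700 → container 7 (new)  [load 700/925]
  125 → container 4  [load 925/925]
  650 → container 8 (new)  [load 650/925]
8 containers opened.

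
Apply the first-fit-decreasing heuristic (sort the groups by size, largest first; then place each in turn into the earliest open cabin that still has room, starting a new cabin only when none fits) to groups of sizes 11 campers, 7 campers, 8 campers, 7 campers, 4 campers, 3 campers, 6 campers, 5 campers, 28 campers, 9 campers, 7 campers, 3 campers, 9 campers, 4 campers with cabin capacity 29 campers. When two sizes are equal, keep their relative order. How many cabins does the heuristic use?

4

Sorted descending: 28, 11, 9, 9, 8, 7, 7, 7, 6, 5, 4, 4, 3, 3.
  28 → cabin 1 (new)  [load 28/29]
  11 → cabin 2 (new)  [load 11/29]
  9 → cabin 2  [load 20/29]
  9 → cabin 2  [load 29/29]
  8 → cabin 3 (new)  [load 8/29]
  7 → cabin 3  [load 15/29]
  7 → cabin 3  [load 22/29]
  7 → cabin 3  [load 29/29]
  6 → cabin 4 (new)  [load 6/29]
  5 → cabin 4  [load 11/29]
  4 → cabin 4  [load 15/29]
  4 → cabin 4  [load 19/29]
  3 → cabin 4  [load 22/29]
  3 → cabin 4  [load 25/29]
4 cabins opened.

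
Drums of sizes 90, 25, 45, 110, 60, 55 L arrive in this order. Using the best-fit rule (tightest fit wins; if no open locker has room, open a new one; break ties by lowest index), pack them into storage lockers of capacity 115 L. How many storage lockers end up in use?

  90 → locker 1 (new)  [load 90/115]
  25 → locker 1  [load 115/115]
  45 → locker 2 (new)  [load 45/115]
  110 → locker 3 (new)  [load 110/115]
  60 → locker 2  [load 105/115]
  55 → locker 4 (new)  [load 55/115]
4 storage lockers opened.

4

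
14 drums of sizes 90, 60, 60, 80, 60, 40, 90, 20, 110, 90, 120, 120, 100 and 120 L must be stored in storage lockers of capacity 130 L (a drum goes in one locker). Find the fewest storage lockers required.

Total = 120 + 120 + 120 + 110 + 100 + 90 + 90 + 90 + 80 + 60 + 60 + 60 + 40 + 20 = 1160 L.
Lower bound: ⌈1160/130⌉ = 9 storage lockers.
A packing using 11 storage lockers:
  locker 1: 120 = 120
  locker 2: 120 = 120
  locker 3: 120 = 120
  locker 4: 110 + 20 = 130
  locker 5: 100 = 100
  locker 6: 90 + 40 = 130
  locker 7: 90 = 90
  locker 8: 90 = 90
  locker 9: 80 = 80
  locker 10: 60 + 60 = 120
  locker 11: 60 = 60
No arrangement into 10 storage lockers stays within capacity, so 11 is optimal.

11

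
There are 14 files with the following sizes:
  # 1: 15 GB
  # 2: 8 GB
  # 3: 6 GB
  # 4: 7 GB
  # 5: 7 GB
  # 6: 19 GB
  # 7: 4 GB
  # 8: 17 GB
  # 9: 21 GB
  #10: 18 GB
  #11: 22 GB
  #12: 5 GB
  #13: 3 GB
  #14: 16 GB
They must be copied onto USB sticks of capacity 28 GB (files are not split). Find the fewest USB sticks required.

Total = 22 + 21 + 19 + 18 + 17 + 16 + 15 + 8 + 7 + 7 + 6 + 5 + 4 + 3 = 168 GB.
Lower bound: ⌈168/28⌉ = 6 USB sticks.
Also, 7 files each exceed 14 GB, and no two of those can share a USB stick, so at least 7 USB sticks are needed.
A packing using 7 USB sticks:
  USB stick 1: 22 + 6 = 28
  USB stick 2: 21 + 7 = 28
  USB stick 3: 19 + 8 = 27
  USB stick 4: 18 + 7 + 3 = 28
  USB stick 5: 17 + 5 + 4 = 26
  USB stick 6: 16 = 16
  USB stick 7: 15 = 15
This matches the lower bound, so 7 is optimal.

7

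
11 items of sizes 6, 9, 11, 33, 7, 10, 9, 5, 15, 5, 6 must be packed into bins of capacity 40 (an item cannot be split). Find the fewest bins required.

3

Total = 33 + 15 + 11 + 10 + 9 + 9 + 7 + 6 + 6 + 5 + 5 = 116.
Lower bound: ⌈116/40⌉ = 3 bins.
A packing using 3 bins:
  bin 1: 33 + 7 = 40
  bin 2: 15 + 11 + 10 = 36
  bin 3: 9 + 9 + 6 + 6 + 5 + 5 = 40
This matches the lower bound, so 3 is optimal.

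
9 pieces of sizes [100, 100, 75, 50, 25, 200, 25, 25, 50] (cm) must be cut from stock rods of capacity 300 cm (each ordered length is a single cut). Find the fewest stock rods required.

3

Total = 200 + 100 + 100 + 75 + 50 + 50 + 25 + 25 + 25 = 650 cm.
Lower bound: ⌈650/300⌉ = 3 stock rods.
A packing using 3 stock rods:
  stock rod 1: 200 + 100 = 300
  stock rod 2: 100 + 75 + 50 + 50 + 25 = 300
  stock rod 3: 25 + 25 = 50
This matches the lower bound, so 3 is optimal.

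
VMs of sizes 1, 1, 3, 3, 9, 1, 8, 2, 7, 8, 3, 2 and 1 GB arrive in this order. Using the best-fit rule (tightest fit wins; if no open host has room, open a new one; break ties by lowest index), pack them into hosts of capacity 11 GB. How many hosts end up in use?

5

  1 → host 1 (new)  [load 1/11]
  1 → host 1  [load 2/11]
  3 → host 1  [load 5/11]
  3 → host 1  [load 8/11]
  9 → host 2 (new)  [load 9/11]
  1 → host 2  [load 10/11]
  8 → host 3 (new)  [load 8/11]
  2 → host 1  [load 10/11]
  7 → host 4 (new)  [load 7/11]
  8 → host 5 (new)  [load 8/11]
  3 → host 3  [load 11/11]
  2 → host 5  [load 10/11]
  1 → host 1  [load 11/11]
5 hosts opened.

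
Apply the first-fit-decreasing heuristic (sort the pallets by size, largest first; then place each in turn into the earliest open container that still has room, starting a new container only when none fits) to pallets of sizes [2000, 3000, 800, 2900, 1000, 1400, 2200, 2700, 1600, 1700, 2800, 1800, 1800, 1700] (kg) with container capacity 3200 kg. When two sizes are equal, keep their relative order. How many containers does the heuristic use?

11

Sorted descending: 3000, 2900, 2800, 2700, 2200, 2000, 1800, 1800, 1700, 1700, 1600, 1400, 1000, 800.
  3000 → container 1 (new)  [load 3000/3200]
  2900 → container 2 (new)  [load 2900/3200]
  2800 → container 3 (new)  [load 2800/3200]
  2700 → container 4 (new)  [load 2700/3200]
  2200 → container 5 (new)  [load 2200/3200]
  2000 → container 6 (new)  [load 2000/3200]
  1800 → container 7 (new)  [load 1800/3200]
  1800 → container 8 (new)  [load 1800/3200]
  1700 → container 9 (new)  [load 1700/3200]
  1700 → container 10 (new)  [load 1700/3200]
  1600 → container 11 (new)  [load 1600/3200]
  1400 → container 7  [load 3200/3200]
  1000 → container 5  [load 3200/3200]
  800 → container 6  [load 2800/3200]
11 containers opened.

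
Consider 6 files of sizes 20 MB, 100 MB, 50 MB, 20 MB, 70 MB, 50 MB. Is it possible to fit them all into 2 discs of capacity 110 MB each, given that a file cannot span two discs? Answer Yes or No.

Total = 310 MB; ⌈310/110⌉ = 3.
At least 3 discs are required, but only 2 are allowed.

No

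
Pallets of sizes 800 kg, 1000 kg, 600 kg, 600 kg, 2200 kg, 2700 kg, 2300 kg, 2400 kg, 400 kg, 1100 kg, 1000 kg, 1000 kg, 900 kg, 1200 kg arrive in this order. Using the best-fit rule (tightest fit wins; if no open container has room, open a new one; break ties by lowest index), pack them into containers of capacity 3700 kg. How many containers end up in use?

  800 → container 1 (new)  [load 800/3700]
  1000 → container 1  [load 1800/3700]
  600 → container 1  [load 2400/3700]
  600 → container 1  [load 3000/3700]
  2200 → container 2 (new)  [load 2200/3700]
  2700 → container 3 (new)  [load 2700/3700]
  2300 → container 4 (new)  [load 2300/3700]
  2400 → container 5 (new)  [load 2400/3700]
  400 → container 1  [load 3400/3700]
  1100 → container 5  [load 3500/3700]
  1000 → container 3  [load 3700/3700]
  1000 → container 4  [load 3300/3700]
  900 → container 2  [load 3100/3700]
  1200 → container 6 (new)  [load 1200/3700]
6 containers opened.

6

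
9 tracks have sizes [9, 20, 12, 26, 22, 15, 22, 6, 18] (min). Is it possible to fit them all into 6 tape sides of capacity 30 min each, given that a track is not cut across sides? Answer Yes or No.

A valid assignment using 6 tape sides:
  side 1: 26 = 26
  side 2: 22 + 6 = 28
  side 3: 22 = 22
  side 4: 20 + 9 = 29
  side 5: 18 + 12 = 30
  side 6: 15 = 15
Every load is within 30 min, so 6 tape sides suffice.

Yes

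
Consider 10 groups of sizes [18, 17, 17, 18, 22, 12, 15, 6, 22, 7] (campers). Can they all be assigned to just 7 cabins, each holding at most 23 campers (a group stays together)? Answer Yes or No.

No

Total = 154 campers; ⌈154/23⌉ = 7.
8 groups each exceed half the capacity and cannot share a cabin, forcing at least 8 cabins.
At least 8 cabins are required, but only 7 are allowed.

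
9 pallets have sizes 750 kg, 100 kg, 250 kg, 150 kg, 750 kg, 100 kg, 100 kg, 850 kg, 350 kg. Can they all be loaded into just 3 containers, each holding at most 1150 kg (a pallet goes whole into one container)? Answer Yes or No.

A valid assignment using 3 containers:
  container 1: 850 + 100 + 100 + 100 = 1150
  container 2: 750 + 350 = 1100
  container 3: 750 + 250 + 150 = 1150
Every load is within 1150 kg, so 3 containers suffice.

Yes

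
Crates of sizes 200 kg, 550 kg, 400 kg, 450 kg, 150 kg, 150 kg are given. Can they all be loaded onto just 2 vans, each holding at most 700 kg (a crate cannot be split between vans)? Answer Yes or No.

Total = 1900 kg; ⌈1900/700⌉ = 3.
At least 3 vans are required, but only 2 are allowed.

No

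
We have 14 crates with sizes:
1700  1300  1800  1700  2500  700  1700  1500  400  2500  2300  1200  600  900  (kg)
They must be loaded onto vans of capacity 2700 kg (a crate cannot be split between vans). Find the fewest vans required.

9

Total = 2500 + 2500 + 2300 + 1800 + 1700 + 1700 + 1700 + 1500 + 1300 + 1200 + 900 + 700 + 600 + 400 = 20800 kg.
Lower bound: ⌈20800/2700⌉ = 8 vans.
A packing using 9 vans:
  van 1: 2500 = 2500
  van 2: 2500 = 2500
  van 3: 2300 + 400 = 2700
  van 4: 1800 + 900 = 2700
  van 5: 1700 + 700 = 2400
  van 6: 1700 + 600 = 2300
  van 7: 1700 = 1700
  van 8: 1500 + 1200 = 2700
  van 9: 1300 = 1300
No arrangement into 8 vans stays within capacity, so 9 is optimal.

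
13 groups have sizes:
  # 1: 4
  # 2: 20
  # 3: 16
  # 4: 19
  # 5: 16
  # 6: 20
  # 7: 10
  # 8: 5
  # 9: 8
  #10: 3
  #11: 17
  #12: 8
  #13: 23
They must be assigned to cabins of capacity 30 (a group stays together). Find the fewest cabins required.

7

Total = 23 + 20 + 20 + 19 + 17 + 16 + 16 + 10 + 8 + 8 + 5 + 4 + 3 = 169.
Lower bound: ⌈169/30⌉ = 6 cabins.
Also, 7 groups each exceed 15, and no two of those can share a cabin, so at least 7 cabins are needed.
A packing using 7 cabins:
  cabin 1: 23 + 5 = 28
  cabin 2: 20 + 10 = 30
  cabin 3: 20 + 8 = 28
  cabin 4: 19 + 8 + 3 = 30
  cabin 5: 17 + 4 = 21
  cabin 6: 16 = 16
  cabin 7: 16 = 16
This matches the lower bound, so 7 is optimal.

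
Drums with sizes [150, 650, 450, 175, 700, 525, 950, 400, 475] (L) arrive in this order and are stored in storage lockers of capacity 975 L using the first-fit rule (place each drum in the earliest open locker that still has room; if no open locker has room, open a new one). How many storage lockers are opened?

  150 → locker 1 (new)  [load 150/975]
  650 → locker 1  [load 800/975]
  450 → locker 2 (new)  [load 450/975]
  175 → locker 1  [load 975/975]
  700 → locker 3 (new)  [load 700/975]
  525 → locker 2  [load 975/975]
  950 → locker 4 (new)  [load 950/975]
  400 → locker 5 (new)  [load 400/975]
  475 → locker 5  [load 875/975]
5 storage lockers opened.

5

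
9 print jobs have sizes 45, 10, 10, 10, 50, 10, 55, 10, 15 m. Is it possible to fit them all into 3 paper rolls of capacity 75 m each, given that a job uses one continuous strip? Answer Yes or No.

Yes

A valid assignment using 3 paper rolls:
  roll 1: 55 + 15 = 70
  roll 2: 50 + 10 + 10 = 70
  roll 3: 45 + 10 + 10 + 10 = 75
Every load is within 75 m, so 3 paper rolls suffice.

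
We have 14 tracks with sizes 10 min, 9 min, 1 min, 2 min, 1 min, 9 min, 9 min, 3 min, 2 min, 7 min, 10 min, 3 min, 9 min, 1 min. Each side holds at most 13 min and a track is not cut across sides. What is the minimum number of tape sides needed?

Total = 10 + 10 + 9 + 9 + 9 + 9 + 7 + 3 + 3 + 2 + 2 + 1 + 1 + 1 = 76 min.
Lower bound: ⌈76/13⌉ = 6 tape sides.
Also, 7 tracks each exceed 13/2 min, and no two of those can share a side, so at least 7 tape sides are needed.
A packing using 7 tape sides:
  side 1: 10 + 3 = 13
  side 2: 10 + 3 = 13
  side 3: 9 + 2 + 2 = 13
  side 4: 9 + 1 + 1 + 1 = 12
  side 5: 9 = 9
  side 6: 9 = 9
  side 7: 7 = 7
This matches the lower bound, so 7 is optimal.

7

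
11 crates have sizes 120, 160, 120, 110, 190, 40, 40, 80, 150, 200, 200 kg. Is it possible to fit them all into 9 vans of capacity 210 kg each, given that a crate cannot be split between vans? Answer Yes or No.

Yes

A valid assignment using 8 vans:
  van 1: 200 = 200
  van 2: 200 = 200
  van 3: 190 = 190
  van 4: 160 + 40 = 200
  van 5: 150 + 40 = 190
  van 6: 120 + 80 = 200
  van 7: 120 = 120
  van 8: 110 = 110
That uses only 8 ≤ 9, so 9 vans are enough.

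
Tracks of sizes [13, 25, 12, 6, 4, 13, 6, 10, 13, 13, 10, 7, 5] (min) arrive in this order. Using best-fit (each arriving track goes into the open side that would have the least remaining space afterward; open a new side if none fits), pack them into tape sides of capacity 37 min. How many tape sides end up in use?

  13 → side 1 (new)  [load 13/37]
  25 → side 2 (new)  [load 25/37]
  12 → side 2  [load 37/37]
  6 → side 1  [load 19/37]
  4 → side 1  [load 23/37]
  13 → side 1  [load 36/37]
  6 → side 3 (new)  [load 6/37]
  10 → side 3  [load 16/37]
  13 → side 3  [load 29/37]
  13 → side 4 (new)  [load 13/37]
  10 → side 4  [load 23/37]
  7 → side 3  [load 36/37]
  5 → side 4  [load 28/37]
4 tape sides opened.

4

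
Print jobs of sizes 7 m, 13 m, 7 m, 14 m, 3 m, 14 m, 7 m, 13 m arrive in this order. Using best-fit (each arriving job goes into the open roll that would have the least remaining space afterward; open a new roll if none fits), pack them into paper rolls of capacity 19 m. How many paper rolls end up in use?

  7 → roll 1 (new)  [load 7/19]
  13 → roll 2 (new)  [load 13/19]
  7 → roll 1  [load 14/19]
  14 → roll 3 (new)  [load 14/19]
  3 → roll 1  [load 17/19]
  14 → roll 4 (new)  [load 14/19]
  7 → roll 5 (new)  [load 7/19]
  13 → roll 6 (new)  [load 13/19]
6 paper rolls opened.

6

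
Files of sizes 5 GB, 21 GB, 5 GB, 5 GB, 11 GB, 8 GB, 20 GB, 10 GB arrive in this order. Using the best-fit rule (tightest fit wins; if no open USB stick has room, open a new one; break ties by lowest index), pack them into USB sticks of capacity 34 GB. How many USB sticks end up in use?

  5 → USB stick 1 (new)  [load 5/34]
  21 → USB stick 1  [load 26/34]
  5 → USB stick 1  [load 31/34]
  5 → USB stick 2 (new)  [load 5/34]
  11 → USB stick 2  [load 16/34]
  8 → USB stick 2  [load 24/34]
  20 → USB stick 3 (new)  [load 20/34]
  10 → USB stick 2  [load 34/34]
3 USB sticks opened.

3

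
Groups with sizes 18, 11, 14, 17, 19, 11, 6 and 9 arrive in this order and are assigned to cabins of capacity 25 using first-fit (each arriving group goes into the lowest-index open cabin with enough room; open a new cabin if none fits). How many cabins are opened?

  18 → cabin 1 (new)  [load 18/25]
  11 → cabin 2 (new)  [load 11/25]
  14 → cabin 2  [load 25/25]
  17 → cabin 3 (new)  [load 17/25]
  19 → cabin 4 (new)  [load 19/25]
  11 → cabin 5 (new)  [load 11/25]
  6 → cabin 1  [load 24/25]
  9 → cabin 5  [load 20/25]
5 cabins opened.

5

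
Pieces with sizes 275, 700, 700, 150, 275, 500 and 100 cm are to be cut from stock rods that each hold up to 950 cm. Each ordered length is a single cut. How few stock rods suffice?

Total = 700 + 700 + 500 + 275 + 275 + 150 + 100 = 2700 cm.
Lower bound: ⌈2700/950⌉ = 3 stock rods.
A packing using 4 stock rods:
  stock rod 1: 700 + 150 + 100 = 950
  stock rod 2: 700 = 700
  stock rod 3: 500 + 275 = 775
  stock rod 4: 275 = 275
No arrangement into 3 stock rods stays within capacity, so 4 is optimal.

4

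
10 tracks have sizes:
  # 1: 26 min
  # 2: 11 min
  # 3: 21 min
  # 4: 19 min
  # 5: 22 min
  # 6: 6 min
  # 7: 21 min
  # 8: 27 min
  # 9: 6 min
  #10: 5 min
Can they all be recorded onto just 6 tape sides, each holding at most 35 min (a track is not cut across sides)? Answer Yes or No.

Yes

A valid assignment using 6 tape sides:
  side 1: 27 + 6 = 33
  side 2: 26 + 6 = 32
  side 3: 22 + 11 = 33
  side 4: 21 + 5 = 26
  side 5: 21 = 21
  side 6: 19 = 19
Every load is within 35 min, so 6 tape sides suffice.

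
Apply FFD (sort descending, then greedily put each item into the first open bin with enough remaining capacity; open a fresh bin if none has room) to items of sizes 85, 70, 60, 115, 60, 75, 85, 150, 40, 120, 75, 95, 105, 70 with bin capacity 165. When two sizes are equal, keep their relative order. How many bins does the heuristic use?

8

Sorted descending: 150, 120, 115, 105, 95, 85, 85, 75, 75, 70, 70, 60, 60, 40.
  150 → bin 1 (new)  [load 150/165]
  120 → bin 2 (new)  [load 120/165]
  115 → bin 3 (new)  [load 115/165]
  105 → bin 4 (new)  [load 105/165]
  95 → bin 5 (new)  [load 95/165]
  85 → bin 6 (new)  [load 85/165]
  85 → bin 7 (new)  [load 85/165]
  75 → bin 6  [load 160/165]
  75 → bin 7  [load 160/165]
  70 → bin 5  [load 165/165]
  70 → bin 8 (new)  [load 70/165]
  60 → bin 4  [load 165/165]
  60 → bin 8  [load 130/165]
  40 → bin 2  [load 160/165]
8 bins opened.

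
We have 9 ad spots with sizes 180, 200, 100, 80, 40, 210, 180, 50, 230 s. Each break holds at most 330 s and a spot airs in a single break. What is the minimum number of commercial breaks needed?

Total = 230 + 210 + 200 + 180 + 180 + 100 + 80 + 50 + 40 = 1270 s.
Lower bound: ⌈1270/330⌉ = 4 commercial breaks.
Also, 5 ad spots each exceed 165 s, and no two of those can share a break, so at least 5 commercial breaks are needed.
A packing using 5 commercial breaks:
  break 1: 230 + 100 = 330
  break 2: 210 + 80 + 40 = 330
  break 3: 200 + 50 = 250
  break 4: 180 = 180
  break 5: 180 = 180
This matches the lower bound, so 5 is optimal.

5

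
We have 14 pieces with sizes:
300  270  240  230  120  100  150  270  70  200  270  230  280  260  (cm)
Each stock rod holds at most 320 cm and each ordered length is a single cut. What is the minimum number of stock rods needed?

Total = 300 + 280 + 270 + 270 + 270 + 260 + 240 + 230 + 230 + 200 + 150 + 120 + 100 + 70 = 2990 cm.
Lower bound: ⌈2990/320⌉ = 10 stock rods.
A packing using 11 stock rods:
  stock rod 1: 300 = 300
  stock rod 2: 280 = 280
  stock rod 3: 270 = 270
  stock rod 4: 270 = 270
  stock rod 5: 270 = 270
  stock rod 6: 260 = 260
  stock rod 7: 240 + 70 = 310
  stock rod 8: 230 = 230
  stock rod 9: 230 = 230
  stock rod 10: 200 + 120 = 320
  stock rod 11: 150 + 100 = 250
No arrangement into 10 stock rods stays within capacity, so 11 is optimal.

11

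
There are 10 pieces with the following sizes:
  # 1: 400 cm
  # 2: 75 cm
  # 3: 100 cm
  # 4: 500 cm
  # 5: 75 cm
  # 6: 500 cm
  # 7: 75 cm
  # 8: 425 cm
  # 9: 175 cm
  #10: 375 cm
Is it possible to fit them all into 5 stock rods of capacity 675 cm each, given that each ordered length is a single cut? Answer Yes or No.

Yes

A valid assignment using 5 stock rods:
  stock rod 1: 500 + 175 = 675
  stock rod 2: 500 + 100 + 75 = 675
  stock rod 3: 425 + 75 + 75 = 575
  stock rod 4: 400 = 400
  stock rod 5: 375 = 375
Every load is within 675 cm, so 5 stock rods suffice.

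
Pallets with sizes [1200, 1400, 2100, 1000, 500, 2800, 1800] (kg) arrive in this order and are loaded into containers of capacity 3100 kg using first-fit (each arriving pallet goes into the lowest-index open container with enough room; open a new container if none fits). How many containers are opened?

  1200 → container 1 (new)  [load 1200/3100]
  1400 → container 1  [load 2600/3100]
  2100 → container 2 (new)  [load 2100/3100]
  1000 → container 2  [load 3100/3100]
  500 → container 1  [load 3100/3100]
  2800 → container 3 (new)  [load 2800/3100]
  1800 → container 4 (new)  [load 1800/3100]
4 containers opened.

4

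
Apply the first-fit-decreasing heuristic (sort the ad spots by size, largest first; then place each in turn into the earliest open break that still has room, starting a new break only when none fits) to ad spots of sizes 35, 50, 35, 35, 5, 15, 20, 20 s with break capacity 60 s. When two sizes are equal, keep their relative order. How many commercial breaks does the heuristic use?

4

Sorted descending: 50, 35, 35, 35, 20, 20, 15, 5.
  50 → break 1 (new)  [load 50/60]
  35 → break 2 (new)  [load 35/60]
  35 → break 3 (new)  [load 35/60]
  35 → break 4 (new)  [load 35/60]
  20 → break 2  [load 55/60]
  20 → break 3  [load 55/60]
  15 → break 4  [load 50/60]
  5 → break 1  [load 55/60]
4 commercial breaks opened.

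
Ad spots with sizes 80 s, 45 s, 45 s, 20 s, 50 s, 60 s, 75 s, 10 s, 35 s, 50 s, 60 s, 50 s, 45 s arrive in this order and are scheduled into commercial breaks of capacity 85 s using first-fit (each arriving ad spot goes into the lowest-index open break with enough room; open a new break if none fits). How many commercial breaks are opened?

10

  80 → break 1 (new)  [load 80/85]
  45 → break 2 (new)  [load 45/85]
  45 → break 3 (new)  [load 45/85]
  20 → break 2  [load 65/85]
  50 → break 4 (new)  [load 50/85]
  60 → break 5 (new)  [load 60/85]
  75 → break 6 (new)  [load 75/85]
  10 → break 2  [load 75/85]
  35 → break 3  [load 80/85]
  50 → break 7 (new)  [load 50/85]
  60 → break 8 (new)  [load 60/85]
  50 → break 9 (new)  [load 50/85]
  45 → break 10 (new)  [load 45/85]
10 commercial breaks opened.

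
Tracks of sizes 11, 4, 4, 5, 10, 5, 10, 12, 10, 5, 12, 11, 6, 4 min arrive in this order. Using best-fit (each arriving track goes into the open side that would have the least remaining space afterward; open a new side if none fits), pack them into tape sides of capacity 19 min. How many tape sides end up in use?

7

  11 → side 1 (new)  [load 11/19]
  4 → side 1  [load 15/19]
  4 → side 1  [load 19/19]
  5 → side 2 (new)  [load 5/19]
  10 → side 2  [load 15/19]
  5 → side 3 (new)  [load 5/19]
  10 → side 3  [load 15/19]
  12 → side 4 (new)  [load 12/19]
  10 → side 5 (new)  [load 10/19]
  5 → side 4  [load 17/19]
  12 → side 6 (new)  [load 12/19]
  11 → side 7 (new)  [load 11/19]
  6 → side 6  [load 18/19]
  4 → side 2  [load 19/19]
7 tape sides opened.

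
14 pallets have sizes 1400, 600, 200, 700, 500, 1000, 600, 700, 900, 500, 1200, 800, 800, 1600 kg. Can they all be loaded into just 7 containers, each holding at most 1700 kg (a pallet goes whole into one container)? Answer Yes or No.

A valid assignment using 7 containers:
  container 1: 1600 = 1600
  container 2: 1400 + 200 = 1600
  container 3: 1200 + 500 = 1700
  container 4: 1000 + 700 = 1700
  container 5: 900 + 800 = 1700
  container 6: 800 + 700 = 1500
  container 7: 600 + 600 + 500 = 1700
Every load is within 1700 kg, so 7 containers suffice.

Yes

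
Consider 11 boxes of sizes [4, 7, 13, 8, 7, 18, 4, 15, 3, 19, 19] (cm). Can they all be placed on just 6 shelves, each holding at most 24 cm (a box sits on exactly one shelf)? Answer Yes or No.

Yes

A valid assignment using 6 shelves:
  shelf 1: 19 + 4 = 23
  shelf 2: 19 + 4 = 23
  shelf 3: 18 + 3 = 21
  shelf 4: 15 + 8 = 23
  shelf 5: 13 + 7 = 20
  shelf 6: 7 = 7
Every load is within 24 cm, so 6 shelves suffice.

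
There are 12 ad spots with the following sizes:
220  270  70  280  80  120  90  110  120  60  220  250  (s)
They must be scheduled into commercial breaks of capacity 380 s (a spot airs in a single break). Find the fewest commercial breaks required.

Total = 280 + 270 + 250 + 220 + 220 + 120 + 120 + 110 + 90 + 80 + 70 + 60 = 1890 s.
Lower bound: ⌈1890/380⌉ = 5 commercial breaks.
A packing using 6 commercial breaks:
  break 1: 280 + 90 = 370
  break 2: 270 + 110 = 380
  break 3: 250 + 120 = 370
  break 4: 220 + 120 = 340
  break 5: 220 + 80 + 70 = 370
  break 6: 60 = 60
No arrangement into 5 commercial breaks stays within capacity, so 6 is optimal.

6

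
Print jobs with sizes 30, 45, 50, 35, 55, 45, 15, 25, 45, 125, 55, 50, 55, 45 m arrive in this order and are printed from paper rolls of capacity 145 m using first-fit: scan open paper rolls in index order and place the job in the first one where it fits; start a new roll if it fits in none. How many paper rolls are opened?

6

  30 → roll 1 (new)  [load 30/145]
  45 → roll 1  [load 75/145]
  50 → roll 1  [load 125/145]
  35 → roll 2 (new)  [load 35/145]
  55 → roll 2  [load 90/145]
  45 → roll 2  [load 135/145]
  15 → roll 1  [load 140/145]
  25 → roll 3 (new)  [load 25/145]
  45 → roll 3  [load 70/145]
  125 → roll 4 (new)  [load 125/145]
  55 → roll 3  [load 125/145]
  50 → roll 5 (new)  [load 50/145]
  55 → roll 5  [load 105/145]
  45 → roll 6 (new)  [load 45/145]
6 paper rolls opened.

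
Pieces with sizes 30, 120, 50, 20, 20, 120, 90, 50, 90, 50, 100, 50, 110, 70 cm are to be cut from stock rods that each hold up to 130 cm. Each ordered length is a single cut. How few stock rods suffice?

9

Total = 120 + 120 + 110 + 100 + 90 + 90 + 70 + 50 + 50 + 50 + 50 + 30 + 20 + 20 = 970 cm.
Lower bound: ⌈970/130⌉ = 8 stock rods.
A packing using 9 stock rods:
  stock rod 1: 120 = 120
  stock rod 2: 120 = 120
  stock rod 3: 110 + 20 = 130
  stock rod 4: 100 + 30 = 130
  stock rod 5: 90 + 20 = 110
  stock rod 6: 90 = 90
  stock rod 7: 70 + 50 = 120
  stock rod 8: 50 + 50 = 100
  stock rod 9: 50 = 50
No arrangement into 8 stock rods stays within capacity, so 9 is optimal.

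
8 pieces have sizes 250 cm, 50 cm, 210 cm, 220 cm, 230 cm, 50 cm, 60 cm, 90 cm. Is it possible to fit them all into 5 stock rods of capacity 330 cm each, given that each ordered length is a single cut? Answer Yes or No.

Yes

A valid assignment using 4 stock rods:
  stock rod 1: 250 + 60 = 310
  stock rod 2: 230 + 90 = 320
  stock rod 3: 220 + 50 + 50 = 320
  stock rod 4: 210 = 210
That uses only 4 ≤ 5, so 5 stock rods are enough.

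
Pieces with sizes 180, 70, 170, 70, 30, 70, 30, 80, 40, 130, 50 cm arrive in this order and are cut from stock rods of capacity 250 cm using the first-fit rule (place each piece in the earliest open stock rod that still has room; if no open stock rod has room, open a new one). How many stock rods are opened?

  180 → stock rod 1 (new)  [load 180/250]
  70 → stock rod 1  [load 250/250]
  170 → stock rod 2 (new)  [load 170/250]
  70 → stock rod 2  [load 240/250]
  30 → stock rod 3 (new)  [load 30/250]
  70 → stock rod 3  [load 100/250]
  30 → stock rod 3  [load 130/250]
  80 → stock rod 3  [load 210/250]
  40 → stock rod 3  [load 250/250]
  130 → stock rod 4 (new)  [load 130/250]
  50 → stock rod 4  [load 180/250]
4 stock rods opened.

4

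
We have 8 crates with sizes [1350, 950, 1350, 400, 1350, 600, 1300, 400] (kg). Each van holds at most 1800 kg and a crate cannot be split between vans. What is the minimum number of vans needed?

5

Total = 1350 + 1350 + 1350 + 1300 + 950 + 600 + 400 + 400 = 7700 kg.
Lower bound: ⌈7700/1800⌉ = 5 vans.
A packing using 5 vans:
  van 1: 1350 + 400 = 1750
  van 2: 1350 + 400 = 1750
  van 3: 1350 = 1350
  van 4: 1300 = 1300
  van 5: 950 + 600 = 1550
This matches the lower bound, so 5 is optimal.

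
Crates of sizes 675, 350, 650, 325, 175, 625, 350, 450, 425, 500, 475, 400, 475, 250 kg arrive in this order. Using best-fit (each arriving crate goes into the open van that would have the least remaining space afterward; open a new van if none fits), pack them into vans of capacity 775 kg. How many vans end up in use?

11

  675 → van 1 (new)  [load 675/775]
  350 → van 2 (new)  [load 350/775]
  650 → van 3 (new)  [load 650/775]
  325 → van 2  [load 675/775]
  175 → van 4 (new)  [load 175/775]
  625 → van 5 (new)  [load 625/775]
  350 → van 4  [load 525/775]
  450 → van 6 (new)  [load 450/775]
  425 → van 7 (new)  [load 425/775]
  500 → van 8 (new)  [load 500/775]
  475 → van 9 (new)  [load 475/775]
  400 → van 10 (new)  [load 400/775]
  475 → van 11 (new)  [load 475/775]
  250 → van 4  [load 775/775]
11 vans opened.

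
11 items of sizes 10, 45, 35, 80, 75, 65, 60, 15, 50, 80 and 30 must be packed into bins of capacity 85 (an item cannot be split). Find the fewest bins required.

7

Total = 80 + 80 + 75 + 65 + 60 + 50 + 45 + 35 + 30 + 15 + 10 = 545.
Lower bound: ⌈545/85⌉ = 7 bins.
A packing using 7 bins:
  bin 1: 80 = 80
  bin 2: 80 = 80
  bin 3: 75 + 10 = 85
  bin 4: 65 + 15 = 80
  bin 5: 60 = 60
  bin 6: 50 + 35 = 85
  bin 7: 45 + 30 = 75
This matches the lower bound, so 7 is optimal.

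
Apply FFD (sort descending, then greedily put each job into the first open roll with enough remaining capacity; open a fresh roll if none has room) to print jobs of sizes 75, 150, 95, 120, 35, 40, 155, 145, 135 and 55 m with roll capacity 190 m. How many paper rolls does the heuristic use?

6

Sorted descending: 155, 150, 145, 135, 120, 95, 75, 55, 40, 35.
  155 → roll 1 (new)  [load 155/190]
  150 → roll 2 (new)  [load 150/190]
  145 → roll 3 (new)  [load 145/190]
  135 → roll 4 (new)  [load 135/190]
  120 → roll 5 (new)  [load 120/190]
  95 → roll 6 (new)  [load 95/190]
  75 → roll 6  [load 170/190]
  55 → roll 4  [load 190/190]
  40 → roll 2  [load 190/190]
  35 → roll 1  [load 190/190]
6 paper rolls opened.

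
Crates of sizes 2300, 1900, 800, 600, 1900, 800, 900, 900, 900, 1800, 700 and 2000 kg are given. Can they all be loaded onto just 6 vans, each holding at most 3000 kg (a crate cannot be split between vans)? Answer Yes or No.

A valid assignment using 6 vans:
  van 1: 2300 + 700 = 3000
  van 2: 2000 + 900 = 2900
  van 3: 1900 + 900 = 2800
  van 4: 1900 + 900 = 2800
  van 5: 1800 + 800 = 2600
  van 6: 800 + 600 = 1400
Every load is within 3000 kg, so 6 vans suffice.

Yes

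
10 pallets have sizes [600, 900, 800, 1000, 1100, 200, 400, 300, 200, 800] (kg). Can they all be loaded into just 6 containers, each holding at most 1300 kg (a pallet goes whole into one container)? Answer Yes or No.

A valid assignment using 6 containers:
  container 1: 1100 + 200 = 1300
  container 2: 1000 + 300 = 1300
  container 3: 900 + 400 = 1300
  container 4: 800 + 200 = 1000
  container 5: 800 = 800
  container 6: 600 = 600
Every load is within 1300 kg, so 6 containers suffice.

Yes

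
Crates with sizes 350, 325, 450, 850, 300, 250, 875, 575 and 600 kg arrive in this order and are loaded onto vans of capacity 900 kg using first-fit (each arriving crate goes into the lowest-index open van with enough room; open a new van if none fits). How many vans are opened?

  350 → van 1 (new)  [load 350/900]
  325 → van 1  [load 675/900]
  450 → van 2 (new)  [load 450/900]
  850 → van 3 (new)  [load 850/900]
  300 → van 2  [load 750/900]
  250 → van 4 (new)  [load 250/900]
  875 → van 5 (new)  [load 875/900]
  575 → van 4  [load 825/900]
  600 → van 6 (new)  [load 600/900]
6 vans opened.

6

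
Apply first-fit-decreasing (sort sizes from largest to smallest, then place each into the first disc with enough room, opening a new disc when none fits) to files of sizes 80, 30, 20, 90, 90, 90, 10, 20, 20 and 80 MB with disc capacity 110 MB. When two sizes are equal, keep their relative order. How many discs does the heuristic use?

Sorted descending: 90, 90, 90, 80, 80, 30, 20, 20, 20, 10.
  90 → disc 1 (new)  [load 90/110]
  90 → disc 2 (new)  [load 90/110]
  90 → disc 3 (new)  [load 90/110]
  80 → disc 4 (new)  [load 80/110]
  80 → disc 5 (new)  [load 80/110]
  30 → disc 4  [load 110/110]
  20 → disc 1  [load 110/110]
  20 → disc 2  [load 110/110]
  20 → disc 3  [load 110/110]
  10 → disc 5  [load 90/110]
5 discs opened.

5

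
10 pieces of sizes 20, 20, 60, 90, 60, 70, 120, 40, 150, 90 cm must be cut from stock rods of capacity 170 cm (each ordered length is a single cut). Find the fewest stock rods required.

Total = 150 + 120 + 90 + 90 + 70 + 60 + 60 + 40 + 20 + 20 = 720 cm.
Lower bound: ⌈720/170⌉ = 5 stock rods.
A packing using 5 stock rods:
  stock rod 1: 150 + 20 = 170
  stock rod 2: 120 + 40 = 160
  stock rod 3: 90 + 70 = 160
  stock rod 4: 90 + 60 + 20 = 170
  stock rod 5: 60 = 60
This matches the lower bound, so 5 is optimal.

5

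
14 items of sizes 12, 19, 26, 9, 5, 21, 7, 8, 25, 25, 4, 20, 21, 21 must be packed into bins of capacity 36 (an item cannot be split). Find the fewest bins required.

Total = 26 + 25 + 25 + 21 + 21 + 21 + 20 + 19 + 12 + 9 + 8 + 7 + 5 + 4 = 223.
Lower bound: ⌈223/36⌉ = 7 bins.
Also, 8 items each exceed 18, and no two of those can share a bin, so at least 8 bins are needed.
A packing using 8 bins:
  bin 1: 26 + 9 = 35
  bin 2: 25 + 8 = 33
  bin 3: 25 + 7 + 4 = 36
  bin 4: 21 + 12 = 33
  bin 5: 21 + 5 = 26
  bin 6: 21 = 21
  bin 7: 20 = 20
  bin 8: 19 = 19
This matches the lower bound, so 8 is optimal.

8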